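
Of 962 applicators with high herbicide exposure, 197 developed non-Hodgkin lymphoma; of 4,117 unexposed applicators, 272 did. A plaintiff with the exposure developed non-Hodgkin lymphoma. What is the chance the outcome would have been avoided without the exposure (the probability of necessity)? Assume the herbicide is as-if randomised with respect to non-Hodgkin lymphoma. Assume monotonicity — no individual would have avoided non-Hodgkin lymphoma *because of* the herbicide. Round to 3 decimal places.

p₁ = P(outcome | exposed) = 197/962 = 0.20478
p₀ = P(outcome | unexposed) = 272/4117 = 0.066068
Under exogeneity and monotonicity, PN = (p₁ − p₀) / p₁.
PN = (0.20478 − 0.066068) / 0.20478 = 0.13871 / 0.20478 ≈ 0.6774

PN ≈ 0.677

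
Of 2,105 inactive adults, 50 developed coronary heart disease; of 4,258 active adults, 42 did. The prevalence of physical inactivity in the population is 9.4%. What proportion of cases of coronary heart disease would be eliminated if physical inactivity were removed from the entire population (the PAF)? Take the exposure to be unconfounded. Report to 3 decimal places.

p₁ = P(outcome | exposed) = 50/2105 = 0.023753
p₀ = P(outcome | unexposed) = 42/4258 = 0.0098638
Overall risk P(Y=1) = π·p₁ + (1−π)·p₀ = 0.094×0.023753 + 0.906×0.0098638 = 0.011169.
Under exogeneity, PAF = [P(Y=1) − p₀] / P(Y=1).
PAF = (0.011169 − 0.0098638) / 0.011169 ≈ 0.1169

PAF ≈ 0.117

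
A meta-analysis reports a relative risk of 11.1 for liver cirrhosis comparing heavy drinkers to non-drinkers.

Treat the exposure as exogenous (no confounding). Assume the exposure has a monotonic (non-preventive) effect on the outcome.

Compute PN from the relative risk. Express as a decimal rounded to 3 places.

Under exogeneity and monotonicity, PN = (RR − 1) / RR = 1 − 1/RR.
PN = (11.1 − 1) / 11.1 = 10.1 / 11.1 ≈ 0.9099

PN ≈ 0.910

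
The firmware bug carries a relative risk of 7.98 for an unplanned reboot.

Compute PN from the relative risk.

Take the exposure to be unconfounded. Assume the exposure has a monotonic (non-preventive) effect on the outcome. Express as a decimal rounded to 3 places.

Under exogeneity and monotonicity, PN = (RR − 1) / RR = 1 − 1/RR.
PN = (7.98 − 1) / 7.98 = 6.98 / 7.98 ≈ 0.8747

PN ≈ 0.875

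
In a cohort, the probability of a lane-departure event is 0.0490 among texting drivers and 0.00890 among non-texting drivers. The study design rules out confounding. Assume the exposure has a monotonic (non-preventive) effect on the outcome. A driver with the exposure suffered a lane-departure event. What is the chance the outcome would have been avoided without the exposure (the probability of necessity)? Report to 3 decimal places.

Let p₁ = 0.049, p₀ = 0.0089.
Under exogeneity and monotonicity, PN = (p₁ − p₀) / p₁.
PN = (0.049 − 0.0089) / 0.049 = 0.0401 / 0.049 ≈ 0.8184

PN ≈ 0.818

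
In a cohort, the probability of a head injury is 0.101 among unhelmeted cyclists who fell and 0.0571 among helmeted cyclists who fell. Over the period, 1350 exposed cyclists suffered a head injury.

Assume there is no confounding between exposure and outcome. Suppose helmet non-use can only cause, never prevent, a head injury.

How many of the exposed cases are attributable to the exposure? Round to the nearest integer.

Let p₁ = 0.101, p₀ = 0.0571.
PN = (p₁ − p₀)/p₁ = (0.101 − 0.0571) / 0.101 ≈ 0.43465.
Attributable cases ≈ PN × (exposed cases) = 0.43465 × 1350 ≈ 586.78.

about 587 cases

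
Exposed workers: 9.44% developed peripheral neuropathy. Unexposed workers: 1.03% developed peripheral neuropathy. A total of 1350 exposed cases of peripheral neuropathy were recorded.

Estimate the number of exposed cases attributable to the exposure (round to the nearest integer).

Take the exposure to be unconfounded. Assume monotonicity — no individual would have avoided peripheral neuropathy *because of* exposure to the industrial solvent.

p₁ = 0.0944, p₀ = 0.0103.
PN = (p₁ − p₀)/p₁ = (0.0944 − 0.0103) / 0.0944 ≈ 0.89089.
Attributable cases ≈ PN × (exposed cases) = 0.89089 × 1350 ≈ 1202.70.

about 1203 cases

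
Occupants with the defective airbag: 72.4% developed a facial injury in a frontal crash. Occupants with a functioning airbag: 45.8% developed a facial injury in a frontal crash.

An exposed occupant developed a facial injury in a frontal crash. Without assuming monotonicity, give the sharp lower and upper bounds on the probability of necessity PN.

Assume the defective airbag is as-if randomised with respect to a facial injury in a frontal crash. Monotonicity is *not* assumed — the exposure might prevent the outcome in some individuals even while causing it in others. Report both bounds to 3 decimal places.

0.367 ≤ PN ≤ 0.749

p₁ = 0.724, p₀ = 0.458.
Under exogeneity alone the bounds on PN are max{0,(p₁−p₀)/p₁} ≤ PN ≤ min{1,(1−p₀)/p₁}.
  lower = (p₁ − p₀)/p₁ = 0.266 / 0.724 ≈ 0.3674
  upper = min{1, (1 − p₀)/p₁} = 0.542 / 0.724 ≈ 0.7486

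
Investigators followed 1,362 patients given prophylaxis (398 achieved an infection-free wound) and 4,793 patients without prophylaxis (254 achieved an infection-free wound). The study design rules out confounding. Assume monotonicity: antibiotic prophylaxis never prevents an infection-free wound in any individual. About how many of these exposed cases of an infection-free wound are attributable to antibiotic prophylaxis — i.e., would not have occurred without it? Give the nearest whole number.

about 326 cases

p₁ = P(outcome | exposed) = 398/1362 = 0.29222
p₀ = P(outcome | unexposed) = 254/4793 = 0.052994
PN = (p₁ − p₀)/p₁ = (0.29222 − 0.052994) / 0.29222 ≈ 0.81865.
Attributable cases ≈ PN × (exposed cases) = 0.81865 × 398 ≈ 325.82.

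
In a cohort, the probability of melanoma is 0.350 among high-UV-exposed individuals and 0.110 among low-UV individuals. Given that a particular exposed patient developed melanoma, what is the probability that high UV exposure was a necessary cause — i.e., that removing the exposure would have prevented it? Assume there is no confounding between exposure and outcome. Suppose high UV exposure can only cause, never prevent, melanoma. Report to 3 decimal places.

Let p₁ = 0.35, p₀ = 0.11.
Under exogeneity and monotonicity, PN = (p₁ − p₀) / p₁.
PN = (0.35 − 0.11) / 0.35 = 0.24 / 0.35 ≈ 0.6857

PN ≈ 0.686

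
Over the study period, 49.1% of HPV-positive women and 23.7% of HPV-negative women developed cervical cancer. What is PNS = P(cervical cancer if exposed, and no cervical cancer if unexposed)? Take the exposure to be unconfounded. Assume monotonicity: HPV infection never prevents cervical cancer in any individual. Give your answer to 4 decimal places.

p₁ = 0.491, p₀ = 0.237.
Under exogeneity and monotonicity, PNS = p₁ − p₀.
PNS = 0.491 − 0.237 = 0.254

PNS ≈ 0.2540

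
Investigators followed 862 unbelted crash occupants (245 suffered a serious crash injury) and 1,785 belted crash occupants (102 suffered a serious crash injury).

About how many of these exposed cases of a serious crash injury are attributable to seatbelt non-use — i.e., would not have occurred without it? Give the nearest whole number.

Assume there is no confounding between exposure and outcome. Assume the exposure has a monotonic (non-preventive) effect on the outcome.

p₁ = P(outcome | exposed) = 245/862 = 0.28422
p₀ = P(outcome | unexposed) = 102/1785 = 0.057143
PN = (p₁ − p₀)/p₁ = (0.28422 − 0.057143) / 0.28422 ≈ 0.79895.
Attributable cases ≈ PN × (exposed cases) = 0.79895 × 245 ≈ 195.74.

about 196 cases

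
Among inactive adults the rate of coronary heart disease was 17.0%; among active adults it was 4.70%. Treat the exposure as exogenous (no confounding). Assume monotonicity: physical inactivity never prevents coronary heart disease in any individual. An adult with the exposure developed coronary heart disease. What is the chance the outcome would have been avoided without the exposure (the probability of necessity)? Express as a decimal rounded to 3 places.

p₁ = 0.17, p₀ = 0.047.
Under exogeneity and monotonicity, PN = (p₁ − p₀) / p₁.
PN = (0.17 − 0.047) / 0.17 = 0.123 / 0.17 ≈ 0.7235

PN ≈ 0.724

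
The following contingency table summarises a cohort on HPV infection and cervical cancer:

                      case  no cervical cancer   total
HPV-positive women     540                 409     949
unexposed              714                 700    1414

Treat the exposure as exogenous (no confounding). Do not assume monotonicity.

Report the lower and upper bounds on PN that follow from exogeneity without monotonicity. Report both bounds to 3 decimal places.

0.113 ≤ PN ≤ 0.870

p₁ = P(outcome | exposed) = 540/949 = 0.56902
p₀ = P(outcome | unexposed) = 714/1414 = 0.50495
Under exogeneity alone the bounds on PN are max{0,(p₁−p₀)/p₁} ≤ PN ≤ min{1,(1−p₀)/p₁}.
  lower = (p₁ − p₀)/p₁ = 0.06407 / 0.56902 ≈ 0.1126
  upper = min{1, (1 − p₀)/p₁} = 0.49505 / 0.56902 ≈ 0.8700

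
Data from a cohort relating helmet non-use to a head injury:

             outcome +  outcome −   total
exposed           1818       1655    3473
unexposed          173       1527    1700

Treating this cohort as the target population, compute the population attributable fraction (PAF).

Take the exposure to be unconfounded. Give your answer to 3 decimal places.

PAF ≈ 0.736

p₁ = P(outcome | exposed) = 1818/3473 = 0.52347
p₀ = P(outcome | unexposed) = 173/1700 = 0.10176
Exposure prevalence π = 3473/5173 = 0.67137; overall risk P(Y=1) = 0.38488.
Under exogeneity, PAF = [P(Y=1) − p₀]/P(Y=1).
PAF = (0.38488 − 0.10176) / 0.38488 ≈ 0.7356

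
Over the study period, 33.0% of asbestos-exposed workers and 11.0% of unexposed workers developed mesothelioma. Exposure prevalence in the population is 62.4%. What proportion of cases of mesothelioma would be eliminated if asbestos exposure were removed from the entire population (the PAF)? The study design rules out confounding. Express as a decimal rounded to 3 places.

p₁ = 0.33, p₀ = 0.11.
Overall risk P(Y=1) = π·p₁ + (1−π)·p₀ = 0.624×0.33 + 0.376×0.11 = 0.24728.
Under exogeneity, PAF = [P(Y=1) − p₀] / P(Y=1).
PAF = (0.24728 − 0.11) / 0.24728 ≈ 0.5552

PAF ≈ 0.555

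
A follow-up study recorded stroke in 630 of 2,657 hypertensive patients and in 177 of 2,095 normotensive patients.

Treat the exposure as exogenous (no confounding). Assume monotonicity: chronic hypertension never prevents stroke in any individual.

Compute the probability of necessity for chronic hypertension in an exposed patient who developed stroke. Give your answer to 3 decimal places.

p₁ = P(outcome | exposed) = 630/2657 = 0.23711
p₀ = P(outcome | unexposed) = 177/2095 = 0.084487
Under exogeneity and monotonicity, PN = (p₁ − p₀) / p₁.
PN = (0.23711 − 0.084487) / 0.23711 = 0.15262 / 0.23711 ≈ 0.6437

PN ≈ 0.644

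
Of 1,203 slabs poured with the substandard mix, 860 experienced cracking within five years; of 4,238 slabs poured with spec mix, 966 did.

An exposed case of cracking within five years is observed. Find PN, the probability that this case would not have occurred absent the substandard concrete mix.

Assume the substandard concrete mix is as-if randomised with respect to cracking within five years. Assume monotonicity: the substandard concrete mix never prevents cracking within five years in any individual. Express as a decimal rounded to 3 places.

p₁ = P(outcome | exposed) = 860/1203 = 0.71488
p₀ = P(outcome | unexposed) = 966/4238 = 0.22794
Under exogeneity and monotonicity, PN = (p₁ − p₀) / p₁.
PN = (0.71488 − 0.22794) / 0.71488 = 0.48694 / 0.71488 ≈ 0.6812

PN ≈ 0.681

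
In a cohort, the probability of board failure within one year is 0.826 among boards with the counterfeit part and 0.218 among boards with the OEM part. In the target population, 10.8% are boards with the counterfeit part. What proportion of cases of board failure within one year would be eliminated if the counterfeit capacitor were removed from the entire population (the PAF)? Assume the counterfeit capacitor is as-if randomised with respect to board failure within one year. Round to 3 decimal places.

PAF ≈ 0.231

Let p₁ = 0.826, p₀ = 0.218.
Overall risk P(Y=1) = π·p₁ + (1−π)·p₀ = 0.108×0.826 + 0.892×0.218 = 0.28366.
Under exogeneity, PAF = [P(Y=1) − p₀] / P(Y=1).
PAF = (0.28366 − 0.218) / 0.28366 ≈ 0.2315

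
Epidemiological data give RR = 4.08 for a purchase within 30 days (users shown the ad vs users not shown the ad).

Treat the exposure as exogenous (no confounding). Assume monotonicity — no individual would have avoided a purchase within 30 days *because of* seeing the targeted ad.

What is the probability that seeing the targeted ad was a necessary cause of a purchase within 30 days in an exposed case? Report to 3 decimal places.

PN ≈ 0.755

Under exogeneity and monotonicity, PN = (RR − 1) / RR = 1 − 1/RR.
PN = (4.08 − 1) / 4.08 = 3.08 / 4.08 ≈ 0.7549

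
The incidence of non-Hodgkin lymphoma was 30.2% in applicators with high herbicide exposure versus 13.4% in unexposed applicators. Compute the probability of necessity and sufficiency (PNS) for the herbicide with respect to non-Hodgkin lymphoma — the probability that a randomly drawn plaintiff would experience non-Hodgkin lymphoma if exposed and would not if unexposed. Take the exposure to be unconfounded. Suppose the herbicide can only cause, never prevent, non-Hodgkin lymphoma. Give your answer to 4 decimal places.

p₁ = 0.302, p₀ = 0.134.
Under exogeneity and monotonicity, PNS = p₁ − p₀.
PNS = 0.302 − 0.134 = 0.168

PNS ≈ 0.1680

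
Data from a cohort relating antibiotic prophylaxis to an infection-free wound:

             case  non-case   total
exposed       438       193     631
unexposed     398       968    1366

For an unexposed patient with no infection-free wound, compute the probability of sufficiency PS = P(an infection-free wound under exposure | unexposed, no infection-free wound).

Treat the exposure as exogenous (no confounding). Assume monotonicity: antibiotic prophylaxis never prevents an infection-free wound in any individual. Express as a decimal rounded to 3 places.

p₁ = P(outcome | exposed) = 438/631 = 0.69414
p₀ = P(outcome | unexposed) = 398/1366 = 0.29136
Under exogeneity and monotonicity, PS = (p₁ − p₀) / (1 − p₀).
PS = (0.69414 − 0.29136) / (1 − 0.29136) = 0.40277 / 0.70864 ≈ 0.5684

PS ≈ 0.568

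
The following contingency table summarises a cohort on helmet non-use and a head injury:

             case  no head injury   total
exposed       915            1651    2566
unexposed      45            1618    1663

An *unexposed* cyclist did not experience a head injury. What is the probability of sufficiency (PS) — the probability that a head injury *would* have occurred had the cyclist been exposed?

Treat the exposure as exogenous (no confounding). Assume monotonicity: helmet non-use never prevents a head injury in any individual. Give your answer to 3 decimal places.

p₁ = P(outcome | exposed) = 915/2566 = 0.35659
p₀ = P(outcome | unexposed) = 45/1663 = 0.02706
Under exogeneity and monotonicity, PS = (p₁ − p₀)/(1 − p₀).
PS = (0.35659 − 0.02706) / 0.97294 ≈ 0.3387

PS ≈ 0.339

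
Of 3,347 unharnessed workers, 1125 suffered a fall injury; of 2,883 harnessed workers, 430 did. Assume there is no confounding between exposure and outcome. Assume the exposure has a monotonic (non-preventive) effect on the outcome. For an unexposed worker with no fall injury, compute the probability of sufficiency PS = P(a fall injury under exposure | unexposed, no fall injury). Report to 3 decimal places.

PS ≈ 0.220

p₁ = P(outcome | exposed) = 1125/3347 = 0.33612
p₀ = P(outcome | unexposed) = 430/2883 = 0.14915
Under exogeneity and monotonicity, PS = (p₁ − p₀) / (1 − p₀).
PS = (0.33612 − 0.14915) / (1 − 0.14915) = 0.18697 / 0.85085 ≈ 0.2197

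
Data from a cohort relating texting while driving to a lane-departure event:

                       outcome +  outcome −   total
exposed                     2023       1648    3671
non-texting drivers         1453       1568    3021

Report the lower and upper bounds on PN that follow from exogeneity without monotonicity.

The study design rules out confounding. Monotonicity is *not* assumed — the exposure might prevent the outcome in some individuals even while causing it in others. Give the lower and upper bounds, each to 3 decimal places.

0.127 ≤ PN ≤ 0.942

p₁ = P(outcome | exposed) = 2023/3671 = 0.55108
p₀ = P(outcome | unexposed) = 1453/3021 = 0.48097
Under exogeneity alone the bounds on PN are max{0,(p₁−p₀)/p₁} ≤ PN ≤ min{1,(1−p₀)/p₁}.
  lower = (p₁ − p₀)/p₁ = 0.070109 / 0.55108 ≈ 0.1272
  upper = min{1, (1 − p₀)/p₁} = 0.51903 / 0.55108 ≈ 0.9419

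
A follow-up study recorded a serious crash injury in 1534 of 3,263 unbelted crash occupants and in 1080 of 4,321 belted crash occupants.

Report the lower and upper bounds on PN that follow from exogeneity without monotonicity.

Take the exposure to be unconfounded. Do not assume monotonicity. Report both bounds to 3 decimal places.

0.468 ≤ PN ≤ 1.000

p₁ = P(outcome | exposed) = 1534/3263 = 0.47012
p₀ = P(outcome | unexposed) = 1080/4321 = 0.24994
Under exogeneity alone the bounds on PN are max{0,(p₁−p₀)/p₁} ≤ PN ≤ min{1,(1−p₀)/p₁}.
  lower = (p₁ − p₀)/p₁ = 0.22018 / 0.47012 ≈ 0.4683
  upper = min{1, (1 − p₀)/p₁} = 0.75006 / 0.47012 ≈ 1.5955 → capped at 1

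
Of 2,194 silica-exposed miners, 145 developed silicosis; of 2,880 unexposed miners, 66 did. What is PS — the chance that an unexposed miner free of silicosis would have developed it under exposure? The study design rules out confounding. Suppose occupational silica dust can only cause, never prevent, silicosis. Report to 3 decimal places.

PS ≈ 0.044

p₁ = P(outcome | exposed) = 145/2194 = 0.066089
p₀ = P(outcome | unexposed) = 66/2880 = 0.022917
Under exogeneity and monotonicity, PS = (p₁ − p₀) / (1 − p₀).
PS = (0.066089 − 0.022917) / (1 − 0.022917) = 0.043173 / 0.97708 ≈ 0.0442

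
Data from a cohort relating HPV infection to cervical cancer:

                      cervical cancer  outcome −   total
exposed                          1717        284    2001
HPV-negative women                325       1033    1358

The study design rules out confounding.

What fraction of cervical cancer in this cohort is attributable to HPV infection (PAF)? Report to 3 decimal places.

p₁ = P(outcome | exposed) = 1717/2001 = 0.85807
p₀ = P(outcome | unexposed) = 325/1358 = 0.23932
Exposure prevalence π = 2001/3359 = 0.59571; overall risk P(Y=1) = 0.60792.
Under exogeneity, PAF = [P(Y=1) − p₀]/P(Y=1).
PAF = (0.60792 − 0.23932) / 0.60792 ≈ 0.6063

PAF ≈ 0.606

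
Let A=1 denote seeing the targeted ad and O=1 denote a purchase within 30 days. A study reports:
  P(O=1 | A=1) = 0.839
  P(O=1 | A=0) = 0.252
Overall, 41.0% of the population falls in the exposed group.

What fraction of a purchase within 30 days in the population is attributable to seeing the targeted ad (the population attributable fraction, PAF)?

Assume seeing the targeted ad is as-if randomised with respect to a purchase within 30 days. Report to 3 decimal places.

Let p₁ = 0.839, p₀ = 0.252.
Overall risk P(Y=1) = π·p₁ + (1−π)·p₀ = 0.41×0.839 + 0.59×0.252 = 0.49267.
Under exogeneity, PAF = [P(Y=1) − p₀] / P(Y=1).
PAF = (0.49267 − 0.252) / 0.49267 ≈ 0.4885

PAF ≈ 0.489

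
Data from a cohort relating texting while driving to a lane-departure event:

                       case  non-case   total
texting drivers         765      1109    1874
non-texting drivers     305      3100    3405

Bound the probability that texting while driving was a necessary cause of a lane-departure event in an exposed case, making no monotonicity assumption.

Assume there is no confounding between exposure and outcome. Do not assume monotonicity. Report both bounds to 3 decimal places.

0.781 ≤ PN ≤ 1.000

p₁ = P(outcome | exposed) = 765/1874 = 0.40822
p₀ = P(outcome | unexposed) = 305/3405 = 0.089574
Under exogeneity alone the bounds on PN are max{0,(p₁−p₀)/p₁} ≤ PN ≤ min{1,(1−p₀)/p₁}.
  lower = (p₁ − p₀)/p₁ = 0.31864 / 0.40822 ≈ 0.7806
  upper = min{1, (1 − p₀)/p₁} = 0.91043 / 0.40822 ≈ 2.2302 → capped at 1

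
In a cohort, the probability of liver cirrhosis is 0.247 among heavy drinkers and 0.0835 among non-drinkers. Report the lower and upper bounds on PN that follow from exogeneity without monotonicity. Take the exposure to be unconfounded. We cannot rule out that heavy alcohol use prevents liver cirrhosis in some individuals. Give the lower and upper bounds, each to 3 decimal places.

Let p₁ = 0.247, p₀ = 0.0835.
Under exogeneity alone the bounds on PN are max{0,(p₁−p₀)/p₁} ≤ PN ≤ min{1,(1−p₀)/p₁}.
  lower = (p₁ − p₀)/p₁ = 0.1635 / 0.247 ≈ 0.6619
  upper = min{1, (1 − p₀)/p₁} = 0.9165 / 0.247 ≈ 3.7105 → capped at 1

0.662 ≤ PN ≤ 1.000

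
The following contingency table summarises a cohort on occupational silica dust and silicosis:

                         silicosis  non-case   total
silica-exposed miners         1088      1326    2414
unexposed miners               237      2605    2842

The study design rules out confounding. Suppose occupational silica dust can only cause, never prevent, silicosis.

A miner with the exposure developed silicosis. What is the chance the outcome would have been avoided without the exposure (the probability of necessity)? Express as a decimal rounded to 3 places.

p₁ = P(outcome | exposed) = 1088/2414 = 0.4507
p₀ = P(outcome | unexposed) = 237/2842 = 0.083392
Under exogeneity and monotonicity, PN = (p₁ − p₀)/p₁.
PN = (0.4507 − 0.083392) / 0.4507 ≈ 0.8150

PN ≈ 0.815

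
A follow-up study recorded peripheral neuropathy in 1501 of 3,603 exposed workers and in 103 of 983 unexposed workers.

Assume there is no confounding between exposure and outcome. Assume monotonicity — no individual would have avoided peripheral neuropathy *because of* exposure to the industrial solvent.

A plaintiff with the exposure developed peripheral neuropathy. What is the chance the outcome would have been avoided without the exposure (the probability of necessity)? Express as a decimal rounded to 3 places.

p₁ = P(outcome | exposed) = 1501/3603 = 0.4166
p₀ = P(outcome | unexposed) = 103/983 = 0.10478
Under exogeneity and monotonicity, PN = (p₁ − p₀) / p₁.
PN = (0.4166 − 0.10478) / 0.4166 = 0.31182 / 0.4166 ≈ 0.7485

PN ≈ 0.748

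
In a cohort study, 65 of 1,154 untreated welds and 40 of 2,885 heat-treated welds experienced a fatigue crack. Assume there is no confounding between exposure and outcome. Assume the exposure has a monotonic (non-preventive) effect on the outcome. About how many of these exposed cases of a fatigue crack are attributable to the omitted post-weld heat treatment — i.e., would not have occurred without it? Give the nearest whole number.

p₁ = P(outcome | exposed) = 65/1154 = 0.056326
p₀ = P(outcome | unexposed) = 40/2885 = 0.013865
PN = (p₁ − p₀)/p₁ = (0.056326 − 0.013865) / 0.056326 ≈ 0.75385.
Attributable cases ≈ PN × (exposed cases) = 0.75385 × 65 ≈ 49.00.

about 49 cases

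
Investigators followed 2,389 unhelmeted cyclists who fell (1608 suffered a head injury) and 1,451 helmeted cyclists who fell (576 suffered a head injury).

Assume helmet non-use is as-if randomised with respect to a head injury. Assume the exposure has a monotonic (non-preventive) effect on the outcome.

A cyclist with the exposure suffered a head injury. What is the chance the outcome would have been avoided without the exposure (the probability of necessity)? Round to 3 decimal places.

PN ≈ 0.410

p₁ = P(outcome | exposed) = 1608/2389 = 0.67308
p₀ = P(outcome | unexposed) = 576/1451 = 0.39697
Under exogeneity and monotonicity, PN = (p₁ − p₀) / p₁.
PN = (0.67308 − 0.39697) / 0.67308 = 0.27612 / 0.67308 ≈ 0.4102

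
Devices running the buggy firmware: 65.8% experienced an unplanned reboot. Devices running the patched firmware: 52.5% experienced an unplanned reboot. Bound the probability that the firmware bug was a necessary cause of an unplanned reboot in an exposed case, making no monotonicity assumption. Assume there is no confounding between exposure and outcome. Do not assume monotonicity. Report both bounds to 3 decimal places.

p₁ = 0.658, p₀ = 0.525.
Under exogeneity alone the bounds on PN are max{0,(p₁−p₀)/p₁} ≤ PN ≤ min{1,(1−p₀)/p₁}.
  lower = (p₁ − p₀)/p₁ = 0.133 / 0.658 ≈ 0.2021
  upper = min{1, (1 − p₀)/p₁} = 0.475 / 0.658 ≈ 0.7219

0.202 ≤ PN ≤ 0.722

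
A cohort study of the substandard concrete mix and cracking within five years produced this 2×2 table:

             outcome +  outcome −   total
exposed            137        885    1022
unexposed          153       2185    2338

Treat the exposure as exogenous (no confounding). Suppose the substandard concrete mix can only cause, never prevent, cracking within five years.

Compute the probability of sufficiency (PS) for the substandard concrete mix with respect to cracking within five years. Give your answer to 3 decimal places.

p₁ = P(outcome | exposed) = 137/1022 = 0.13405
p₀ = P(outcome | unexposed) = 153/2338 = 0.065441
Under exogeneity and monotonicity, PS = (p₁ − p₀) / (1 − p₀).
PS = (0.13405 − 0.065441) / (1 − 0.065441) = 0.06861 / 0.93456 ≈ 0.0734

PS ≈ 0.073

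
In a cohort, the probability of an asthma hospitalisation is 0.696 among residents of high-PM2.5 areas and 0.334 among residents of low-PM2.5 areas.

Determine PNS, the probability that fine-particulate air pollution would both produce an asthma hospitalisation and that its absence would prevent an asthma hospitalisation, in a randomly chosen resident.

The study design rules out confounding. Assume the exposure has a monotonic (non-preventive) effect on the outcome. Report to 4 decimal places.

Let p₁ = 0.696, p₀ = 0.334.
Under exogeneity and monotonicity, PNS = p₁ − p₀.
PNS = 0.696 − 0.334 = 0.362

PNS ≈ 0.3620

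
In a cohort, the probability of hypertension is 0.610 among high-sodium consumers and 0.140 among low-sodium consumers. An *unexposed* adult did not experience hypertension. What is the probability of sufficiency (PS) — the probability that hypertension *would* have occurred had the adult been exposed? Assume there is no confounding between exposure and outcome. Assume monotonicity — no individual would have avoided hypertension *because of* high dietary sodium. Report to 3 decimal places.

Let p₁ = 0.61, p₀ = 0.14.
Under exogeneity and monotonicity, PS = (p₁ − p₀) / (1 − p₀).
PS = (0.61 − 0.14) / (1 − 0.14) = 0.47 / 0.86 ≈ 0.5465

PS ≈ 0.547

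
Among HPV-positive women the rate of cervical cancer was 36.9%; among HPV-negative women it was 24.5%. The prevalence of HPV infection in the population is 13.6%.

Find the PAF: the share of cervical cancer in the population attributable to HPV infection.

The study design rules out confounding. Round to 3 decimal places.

p₁ = 0.369, p₀ = 0.245.
Overall risk P(Y=1) = π·p₁ + (1−π)·p₀ = 0.136×0.369 + 0.864×0.245 = 0.26186.
Under exogeneity, PAF = [P(Y=1) − p₀] / P(Y=1).
PAF = (0.26186 − 0.245) / 0.26186 ≈ 0.0644

PAF ≈ 0.064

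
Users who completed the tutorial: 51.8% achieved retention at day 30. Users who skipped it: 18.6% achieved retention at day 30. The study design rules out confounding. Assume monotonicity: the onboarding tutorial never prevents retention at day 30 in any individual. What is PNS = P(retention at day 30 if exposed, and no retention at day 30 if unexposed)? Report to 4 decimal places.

p₁ = 0.518, p₀ = 0.186.
Under exogeneity and monotonicity, PNS = p₁ − p₀.
PNS = 0.518 − 0.186 = 0.332

PNS ≈ 0.3320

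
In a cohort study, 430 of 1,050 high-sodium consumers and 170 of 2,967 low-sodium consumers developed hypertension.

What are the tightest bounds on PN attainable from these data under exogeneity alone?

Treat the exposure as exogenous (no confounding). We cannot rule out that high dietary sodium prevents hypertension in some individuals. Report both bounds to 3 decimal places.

0.860 ≤ PN ≤ 1.000

p₁ = P(outcome | exposed) = 430/1050 = 0.40952
p₀ = P(outcome | unexposed) = 170/2967 = 0.057297
Under exogeneity alone the bounds on PN are max{0,(p₁−p₀)/p₁} ≤ PN ≤ min{1,(1−p₀)/p₁}.
  lower = (p₁ − p₀)/p₁ = 0.35223 / 0.40952 ≈ 0.8601
  upper = min{1, (1 − p₀)/p₁} = 0.9427 / 0.40952 ≈ 2.3019 → capped at 1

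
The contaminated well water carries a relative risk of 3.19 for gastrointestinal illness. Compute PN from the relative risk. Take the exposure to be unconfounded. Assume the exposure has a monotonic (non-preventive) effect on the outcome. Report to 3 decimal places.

PN ≈ 0.687

Under exogeneity and monotonicity, PN = (RR − 1) / RR = 1 − 1/RR.
PN = (3.19 − 1) / 3.19 = 2.19 / 3.19 ≈ 0.6865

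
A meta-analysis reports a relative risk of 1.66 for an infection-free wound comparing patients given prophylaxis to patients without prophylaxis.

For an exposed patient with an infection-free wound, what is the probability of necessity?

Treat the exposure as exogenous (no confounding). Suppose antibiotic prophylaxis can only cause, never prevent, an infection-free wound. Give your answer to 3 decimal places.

PN ≈ 0.398

Under exogeneity and monotonicity, PN = (RR − 1) / RR = 1 − 1/RR.
PN = (1.66 − 1) / 1.66 = 0.66 / 1.66 ≈ 0.3976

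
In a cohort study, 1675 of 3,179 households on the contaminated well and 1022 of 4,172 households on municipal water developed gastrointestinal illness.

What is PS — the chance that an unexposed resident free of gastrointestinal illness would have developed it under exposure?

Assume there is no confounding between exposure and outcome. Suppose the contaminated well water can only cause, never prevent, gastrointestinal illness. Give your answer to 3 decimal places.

p₁ = P(outcome | exposed) = 1675/3179 = 0.5269
p₀ = P(outcome | unexposed) = 1022/4172 = 0.24497
Under exogeneity and monotonicity, PS = (p₁ − p₀) / (1 − p₀).
PS = (0.5269 − 0.24497) / (1 − 0.24497) = 0.28193 / 0.75503 ≈ 0.3734

PS ≈ 0.373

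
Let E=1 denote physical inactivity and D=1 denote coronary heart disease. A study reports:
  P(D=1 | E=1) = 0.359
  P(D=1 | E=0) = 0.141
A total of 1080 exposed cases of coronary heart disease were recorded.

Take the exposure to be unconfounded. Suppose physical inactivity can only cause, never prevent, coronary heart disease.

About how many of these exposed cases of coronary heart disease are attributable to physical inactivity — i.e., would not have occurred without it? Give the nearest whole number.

Let p₁ = 0.359, p₀ = 0.141.
PN = (p₁ − p₀)/p₁ = (0.359 − 0.141) / 0.359 ≈ 0.60724.
Attributable cases ≈ PN × (exposed cases) = 0.60724 × 1080 ≈ 655.82.

about 656 cases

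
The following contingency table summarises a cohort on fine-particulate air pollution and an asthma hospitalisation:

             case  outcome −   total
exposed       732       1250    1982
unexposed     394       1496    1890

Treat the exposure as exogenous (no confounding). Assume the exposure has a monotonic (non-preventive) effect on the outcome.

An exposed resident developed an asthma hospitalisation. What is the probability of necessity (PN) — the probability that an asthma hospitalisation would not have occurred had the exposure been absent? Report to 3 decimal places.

p₁ = P(outcome | exposed) = 732/1982 = 0.36932
p₀ = P(outcome | unexposed) = 394/1890 = 0.20847
Under exogeneity and monotonicity, PN = (p₁ − p₀)/p₁.
PN = (0.36932 − 0.20847) / 0.36932 ≈ 0.4355

PN ≈ 0.436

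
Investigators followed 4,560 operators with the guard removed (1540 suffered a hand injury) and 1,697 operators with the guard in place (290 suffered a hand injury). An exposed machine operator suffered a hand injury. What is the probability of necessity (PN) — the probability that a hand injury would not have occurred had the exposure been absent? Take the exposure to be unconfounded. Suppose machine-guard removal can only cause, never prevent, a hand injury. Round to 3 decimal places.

PN ≈ 0.494

p₁ = P(outcome | exposed) = 1540/4560 = 0.33772
p₀ = P(outcome | unexposed) = 290/1697 = 0.17089
Under exogeneity and monotonicity, PN = (p₁ − p₀) / p₁.
PN = (0.33772 − 0.17089) / 0.33772 = 0.16683 / 0.33772 ≈ 0.4940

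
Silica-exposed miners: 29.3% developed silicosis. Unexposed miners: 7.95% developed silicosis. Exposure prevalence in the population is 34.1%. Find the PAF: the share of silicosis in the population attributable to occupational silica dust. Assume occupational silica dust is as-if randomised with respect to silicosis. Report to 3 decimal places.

p₁ = 0.293, p₀ = 0.0795.
Overall risk P(Y=1) = π·p₁ + (1−π)·p₀ = 0.341×0.293 + 0.659×0.0795 = 0.1523.
Under exogeneity, PAF = [P(Y=1) − p₀] / P(Y=1).
PAF = (0.1523 − 0.0795) / 0.1523 ≈ 0.4780

PAF ≈ 0.478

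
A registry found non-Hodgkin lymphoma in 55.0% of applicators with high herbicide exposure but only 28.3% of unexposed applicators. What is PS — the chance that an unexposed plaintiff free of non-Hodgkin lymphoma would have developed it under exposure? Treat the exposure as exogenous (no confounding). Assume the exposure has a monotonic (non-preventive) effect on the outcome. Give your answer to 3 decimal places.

PS ≈ 0.372

p₁ = 0.55, p₀ = 0.283.
Under exogeneity and monotonicity, PS = (p₁ − p₀) / (1 − p₀).
PS = (0.55 − 0.283) / (1 − 0.283) = 0.267 / 0.717 ≈ 0.3724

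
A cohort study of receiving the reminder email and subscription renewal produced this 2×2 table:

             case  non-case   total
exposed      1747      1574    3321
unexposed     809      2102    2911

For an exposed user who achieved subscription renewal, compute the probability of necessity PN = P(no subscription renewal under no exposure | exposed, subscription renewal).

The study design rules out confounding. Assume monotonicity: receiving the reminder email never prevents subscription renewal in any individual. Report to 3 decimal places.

PN ≈ 0.472

p₁ = P(outcome | exposed) = 1747/3321 = 0.52605
p₀ = P(outcome | unexposed) = 809/2911 = 0.27791
Under exogeneity and monotonicity, PN = (p₁ − p₀)/p₁.
PN = (0.52605 − 0.27791) / 0.52605 ≈ 0.4717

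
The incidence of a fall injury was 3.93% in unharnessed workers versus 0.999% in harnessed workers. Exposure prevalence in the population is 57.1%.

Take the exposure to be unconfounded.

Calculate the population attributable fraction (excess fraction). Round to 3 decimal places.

p₁ = 0.0393, p₀ = 0.00999.
Overall risk P(Y=1) = π·p₁ + (1−π)·p₀ = 0.571×0.0393 + 0.429×0.00999 = 0.026726.
Under exogeneity, PAF = [P(Y=1) − p₀] / P(Y=1).
PAF = (0.026726 − 0.00999) / 0.026726 ≈ 0.6262

PAF ≈ 0.626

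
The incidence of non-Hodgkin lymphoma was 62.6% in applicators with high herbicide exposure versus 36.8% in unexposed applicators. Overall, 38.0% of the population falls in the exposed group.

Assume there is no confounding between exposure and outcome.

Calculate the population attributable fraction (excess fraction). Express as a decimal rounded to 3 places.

p₁ = 0.626, p₀ = 0.368.
Overall risk P(Y=1) = π·p₁ + (1−π)·p₀ = 0.38×0.626 + 0.62×0.368 = 0.46604.
Under exogeneity, PAF = [P(Y=1) − p₀] / P(Y=1).
PAF = (0.46604 − 0.368) / 0.46604 ≈ 0.2104

PAF ≈ 0.210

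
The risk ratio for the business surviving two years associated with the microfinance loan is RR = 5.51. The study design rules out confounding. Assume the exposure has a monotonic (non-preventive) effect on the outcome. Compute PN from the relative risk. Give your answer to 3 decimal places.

PN ≈ 0.819

Under exogeneity and monotonicity, PN = (RR − 1) / RR = 1 − 1/RR.
PN = (5.51 − 1) / 5.51 = 4.51 / 5.51 ≈ 0.8185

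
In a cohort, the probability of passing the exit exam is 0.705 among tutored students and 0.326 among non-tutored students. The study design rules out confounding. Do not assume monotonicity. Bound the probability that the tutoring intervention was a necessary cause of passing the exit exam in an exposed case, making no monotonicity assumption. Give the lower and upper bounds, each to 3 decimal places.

Let p₁ = 0.705, p₀ = 0.326.
Under exogeneity alone the bounds on PN are max{0,(p₁−p₀)/p₁} ≤ PN ≤ min{1,(1−p₀)/p₁}.
  lower = (p₁ − p₀)/p₁ = 0.379 / 0.705 ≈ 0.5376
  upper = min{1, (1 − p₀)/p₁} = 0.674 / 0.705 ≈ 0.9560

0.538 ≤ PN ≤ 0.956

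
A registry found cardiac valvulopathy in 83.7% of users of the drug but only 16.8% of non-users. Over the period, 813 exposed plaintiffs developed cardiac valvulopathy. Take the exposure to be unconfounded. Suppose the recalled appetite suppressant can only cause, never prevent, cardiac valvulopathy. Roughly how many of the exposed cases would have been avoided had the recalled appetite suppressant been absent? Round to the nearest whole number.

about 650 cases

p₁ = 0.837, p₀ = 0.168.
PN = (p₁ − p₀)/p₁ = (0.837 − 0.168) / 0.837 ≈ 0.79928.
Attributable cases ≈ PN × (exposed cases) = 0.79928 × 813 ≈ 649.82.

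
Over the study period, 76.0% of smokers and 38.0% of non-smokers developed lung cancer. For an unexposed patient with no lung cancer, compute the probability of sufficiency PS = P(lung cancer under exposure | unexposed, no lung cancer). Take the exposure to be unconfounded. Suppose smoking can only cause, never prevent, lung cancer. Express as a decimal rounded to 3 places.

PS ≈ 0.613

p₁ = 0.76, p₀ = 0.38.
Under exogeneity and monotonicity, PS = (p₁ − p₀) / (1 − p₀).
PS = (0.76 − 0.38) / (1 − 0.38) = 0.38 / 0.62 ≈ 0.6129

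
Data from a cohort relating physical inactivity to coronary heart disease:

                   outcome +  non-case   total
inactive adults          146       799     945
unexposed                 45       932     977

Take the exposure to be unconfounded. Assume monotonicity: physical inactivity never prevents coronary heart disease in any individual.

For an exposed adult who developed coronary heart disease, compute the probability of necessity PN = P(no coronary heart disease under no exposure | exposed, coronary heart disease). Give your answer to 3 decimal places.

PN ≈ 0.702

p₁ = P(outcome | exposed) = 146/945 = 0.1545
p₀ = P(outcome | unexposed) = 45/977 = 0.046059
Under exogeneity and monotonicity, PN = (p₁ − p₀)/p₁.
PN = (0.1545 − 0.046059) / 0.1545 ≈ 0.7019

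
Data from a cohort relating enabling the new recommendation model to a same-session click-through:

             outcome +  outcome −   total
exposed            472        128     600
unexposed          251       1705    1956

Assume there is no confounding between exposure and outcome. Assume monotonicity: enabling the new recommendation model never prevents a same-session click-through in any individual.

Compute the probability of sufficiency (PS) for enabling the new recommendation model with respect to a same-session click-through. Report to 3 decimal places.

PS ≈ 0.755

p₁ = P(outcome | exposed) = 472/600 = 0.78667
p₀ = P(outcome | unexposed) = 251/1956 = 0.12832
Under exogeneity and monotonicity, PS = (p₁ − p₀) / (1 − p₀).
PS = (0.78667 − 0.12832) / (1 − 0.12832) = 0.65834 / 0.87168 ≈ 0.7553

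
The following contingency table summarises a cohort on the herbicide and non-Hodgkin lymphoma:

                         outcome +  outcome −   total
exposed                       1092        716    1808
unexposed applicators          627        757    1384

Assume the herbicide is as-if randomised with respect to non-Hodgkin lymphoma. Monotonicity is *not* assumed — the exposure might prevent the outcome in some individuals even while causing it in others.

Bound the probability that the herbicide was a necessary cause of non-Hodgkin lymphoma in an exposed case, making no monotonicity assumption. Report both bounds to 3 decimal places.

0.250 ≤ PN ≤ 0.906

p₁ = P(outcome | exposed) = 1092/1808 = 0.60398
p₀ = P(outcome | unexposed) = 627/1384 = 0.45303
Under exogeneity alone the bounds on PN are max{0,(p₁−p₀)/p₁} ≤ PN ≤ min{1,(1−p₀)/p₁}.
  lower = (p₁ − p₀)/p₁ = 0.15095 / 0.60398 ≈ 0.2499
  upper = min{1, (1 − p₀)/p₁} = 0.54697 / 0.60398 ≈ 0.9056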